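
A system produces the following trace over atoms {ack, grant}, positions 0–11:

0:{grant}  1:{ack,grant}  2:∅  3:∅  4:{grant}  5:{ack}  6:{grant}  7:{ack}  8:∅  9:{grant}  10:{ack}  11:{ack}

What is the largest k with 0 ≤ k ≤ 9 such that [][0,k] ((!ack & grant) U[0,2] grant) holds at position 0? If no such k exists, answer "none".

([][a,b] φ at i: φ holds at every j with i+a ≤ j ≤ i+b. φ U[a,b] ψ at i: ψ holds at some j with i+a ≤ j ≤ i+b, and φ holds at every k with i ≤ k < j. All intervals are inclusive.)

((!ack & grant) U[0,2] grant) must hold from j=0 onward; find where it first fails.
  j=0: holds
  j=1: holds
  j=2: fails
Holds on [0,1], so largest k = 1.

1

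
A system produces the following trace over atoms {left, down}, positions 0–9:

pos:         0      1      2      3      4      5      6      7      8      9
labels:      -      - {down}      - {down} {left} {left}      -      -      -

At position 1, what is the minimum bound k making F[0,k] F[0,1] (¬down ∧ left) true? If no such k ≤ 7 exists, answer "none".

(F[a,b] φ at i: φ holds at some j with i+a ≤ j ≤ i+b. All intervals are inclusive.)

3

Scan j = 1,2,… for F[0,1] (¬down ∧ left):
  j=1: fails
  j=2: fails
  j=3: fails
  j=4: holds
First hit at j=4, so smallest k = 4-1 = 3.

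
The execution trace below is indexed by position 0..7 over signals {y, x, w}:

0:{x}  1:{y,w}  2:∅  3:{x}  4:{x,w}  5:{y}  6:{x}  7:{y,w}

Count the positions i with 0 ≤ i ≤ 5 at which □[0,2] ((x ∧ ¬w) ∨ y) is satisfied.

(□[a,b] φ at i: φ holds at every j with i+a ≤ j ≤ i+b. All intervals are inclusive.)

1

Evaluate at each i in [0,5]:
  i=0: ✗ (fails at j=2)
  i=1: ✗ (fails at j=2)
  i=2: ✗ (fails at j=2)
  i=3: ✗ (fails at j=4)
  i=4: ✗ (fails at j=4)
  i=5: ✓ (all of [5,7])
Positions where it holds: {5} → 1.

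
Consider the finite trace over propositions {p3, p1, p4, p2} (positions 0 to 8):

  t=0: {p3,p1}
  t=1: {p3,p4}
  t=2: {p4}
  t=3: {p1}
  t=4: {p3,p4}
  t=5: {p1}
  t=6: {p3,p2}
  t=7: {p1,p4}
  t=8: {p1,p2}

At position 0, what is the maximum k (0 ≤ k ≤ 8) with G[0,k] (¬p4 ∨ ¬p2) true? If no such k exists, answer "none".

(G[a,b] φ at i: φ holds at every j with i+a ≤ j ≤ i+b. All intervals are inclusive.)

8

(¬p4 ∨ ¬p2) must hold from j=0 onward; find where it first fails.
  j=0: holds
  j=1: holds
  j=2: holds
  j=3: holds
  j=4: holds
  j=5: holds
  j=6: holds
  j=7: holds
  j=8: holds
Holds through j=8; largest k = 8.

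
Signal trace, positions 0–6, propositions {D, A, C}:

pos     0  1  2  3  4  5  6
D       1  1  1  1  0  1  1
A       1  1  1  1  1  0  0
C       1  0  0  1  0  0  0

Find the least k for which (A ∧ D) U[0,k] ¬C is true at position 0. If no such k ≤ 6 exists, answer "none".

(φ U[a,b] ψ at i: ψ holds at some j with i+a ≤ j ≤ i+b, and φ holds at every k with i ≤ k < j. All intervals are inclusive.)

1

Need earliest j ≥ 0 with ¬C, and (A ∧ D) at every k in [0,j-1].
  j=0: rhs fails.
  j=1: rhs holds; lhs holds on [0,0]. k = 1.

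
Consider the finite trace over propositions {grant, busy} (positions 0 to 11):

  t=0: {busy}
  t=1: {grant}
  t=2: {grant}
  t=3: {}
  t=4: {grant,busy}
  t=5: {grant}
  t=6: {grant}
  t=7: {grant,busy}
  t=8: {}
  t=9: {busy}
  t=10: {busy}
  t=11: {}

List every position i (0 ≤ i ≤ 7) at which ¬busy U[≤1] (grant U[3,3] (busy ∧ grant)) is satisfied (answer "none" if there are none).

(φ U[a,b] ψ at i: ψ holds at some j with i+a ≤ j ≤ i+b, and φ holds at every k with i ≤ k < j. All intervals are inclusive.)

3, 4

Evaluate at each i in [0,7]:
  i=0: ✗ (no rhs in [0,1])
  i=1: ✗ (no rhs in [1,2])
  i=2: ✗ (no rhs in [2,3])
  i=3: ✓ (rhs at j=4; lhs holds on [3,3])
  i=4: ✓ (rhs at j=4)
  i=5: ✗ (no rhs in [5,6])
  i=6: ✗ (no rhs in [6,7])
  i=7: ✗ (no rhs in [7,8])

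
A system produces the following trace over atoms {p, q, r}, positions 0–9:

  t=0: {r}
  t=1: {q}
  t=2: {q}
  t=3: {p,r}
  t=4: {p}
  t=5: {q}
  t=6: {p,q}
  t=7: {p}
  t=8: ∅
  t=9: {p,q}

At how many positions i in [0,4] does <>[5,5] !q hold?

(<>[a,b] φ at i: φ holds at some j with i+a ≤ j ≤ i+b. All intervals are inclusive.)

2

Evaluate at each i in [0,4]:
  i=0: ✗ (none in [5,5])
  i=1: ✗ (none in [6,6])
  i=2: ✓ (witness j=7)
  i=3: ✓ (witness j=8)
  i=4: ✗ (none in [9,9])
Positions where it holds: {2, 3} → 2.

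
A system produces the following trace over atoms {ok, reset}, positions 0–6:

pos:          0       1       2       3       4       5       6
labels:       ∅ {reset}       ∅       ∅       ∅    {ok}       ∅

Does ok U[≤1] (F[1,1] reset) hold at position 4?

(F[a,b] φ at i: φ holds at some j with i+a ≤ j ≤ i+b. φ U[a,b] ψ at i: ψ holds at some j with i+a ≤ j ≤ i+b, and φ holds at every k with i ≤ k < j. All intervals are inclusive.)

Does not hold

Need some j in [4,5] with F[1,1] reset, and ok at every k in [4,j-1].
  j=4: F[1,1] reset — fails (none in [5,5]).
  j=5: F[1,1] reset — fails (none in [6,6]).
No j in the window works → until fails.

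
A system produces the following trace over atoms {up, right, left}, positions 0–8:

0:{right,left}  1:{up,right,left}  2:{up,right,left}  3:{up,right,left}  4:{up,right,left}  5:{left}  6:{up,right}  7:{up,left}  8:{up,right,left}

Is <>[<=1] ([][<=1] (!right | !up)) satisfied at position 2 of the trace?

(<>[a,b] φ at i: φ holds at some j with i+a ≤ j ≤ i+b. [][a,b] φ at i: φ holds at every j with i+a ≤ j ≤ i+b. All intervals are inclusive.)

False

Check [][<=1] (!right | !up) at each j in [2,3]:
  j=2: fails at 2
  j=3: fails at 3
No position in the window satisfies it → formula fails.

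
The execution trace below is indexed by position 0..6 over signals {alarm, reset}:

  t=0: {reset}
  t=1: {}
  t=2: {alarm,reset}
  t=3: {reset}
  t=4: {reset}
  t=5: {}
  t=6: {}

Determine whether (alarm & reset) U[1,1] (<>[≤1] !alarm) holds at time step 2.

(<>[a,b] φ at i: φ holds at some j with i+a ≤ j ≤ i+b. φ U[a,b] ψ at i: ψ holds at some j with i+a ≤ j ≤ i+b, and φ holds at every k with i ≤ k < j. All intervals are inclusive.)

Need some j in [3,3] with <>[≤1] !alarm, and (alarm & reset) at every k in [2,j-1].
  j=3: <>[≤1] !alarm holds; (alarm & reset) holds at every k in [2,2] → satisfied.

Holds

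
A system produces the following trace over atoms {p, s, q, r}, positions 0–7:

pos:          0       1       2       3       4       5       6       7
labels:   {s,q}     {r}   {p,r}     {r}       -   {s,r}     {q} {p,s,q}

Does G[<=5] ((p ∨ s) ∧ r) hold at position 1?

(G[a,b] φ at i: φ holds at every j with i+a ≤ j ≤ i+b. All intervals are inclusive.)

False

Check ((p ∨ s) ∧ r) at every j in [1,6]:
  j=1: false
  j=2: true
  j=3: false
  j=4: false
  j=5: true
  j=6: false
Fails at j=1 → formula fails.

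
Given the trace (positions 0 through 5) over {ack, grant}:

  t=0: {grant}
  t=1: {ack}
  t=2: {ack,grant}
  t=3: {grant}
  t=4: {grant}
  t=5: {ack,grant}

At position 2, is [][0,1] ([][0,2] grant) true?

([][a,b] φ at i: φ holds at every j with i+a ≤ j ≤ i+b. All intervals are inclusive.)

Holds

Check [][0,2] grant at every j in [2,3]:
  j=2: holds on [2,4]
  j=3: holds on [3,5]
All positions satisfy it → formula holds.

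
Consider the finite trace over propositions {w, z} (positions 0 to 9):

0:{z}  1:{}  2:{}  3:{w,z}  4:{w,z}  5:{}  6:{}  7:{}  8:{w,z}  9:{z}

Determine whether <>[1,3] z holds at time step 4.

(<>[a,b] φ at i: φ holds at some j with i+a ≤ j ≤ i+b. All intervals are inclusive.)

Does not hold

Check z at each j in [5,7]:
  j=5: false
  j=6: false
  j=7: false
No position in the window satisfies it → formula fails.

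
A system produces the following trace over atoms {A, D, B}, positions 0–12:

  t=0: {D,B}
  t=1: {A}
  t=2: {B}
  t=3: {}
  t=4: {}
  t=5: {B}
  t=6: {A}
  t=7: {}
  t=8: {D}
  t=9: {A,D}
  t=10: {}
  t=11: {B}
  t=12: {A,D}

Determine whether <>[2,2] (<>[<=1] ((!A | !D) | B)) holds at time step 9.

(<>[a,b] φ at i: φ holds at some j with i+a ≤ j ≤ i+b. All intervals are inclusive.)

Holds

Check <>[<=1] ((!A | !D) | B) at each j in [11,11]:
  j=11: holds (witness at 11)
Found at j=11 → formula holds.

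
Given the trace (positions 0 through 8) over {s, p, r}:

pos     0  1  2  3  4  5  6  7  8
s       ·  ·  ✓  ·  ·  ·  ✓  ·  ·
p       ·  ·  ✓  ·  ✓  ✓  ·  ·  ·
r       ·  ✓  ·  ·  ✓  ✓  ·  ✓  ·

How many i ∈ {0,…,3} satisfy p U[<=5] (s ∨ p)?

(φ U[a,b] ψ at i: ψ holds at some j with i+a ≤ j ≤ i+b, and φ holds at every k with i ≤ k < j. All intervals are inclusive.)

1

Evaluate at each i in [0,3]:
  i=0: ✗ (lhs fails at k=0 before rhs at j=2)
  i=1: ✗ (lhs fails at k=1 before rhs at j=2)
  i=2: ✓ (rhs at j=2)
  i=3: ✗ (lhs fails at k=3 before rhs at j=4)
Positions where it holds: {2} → 1.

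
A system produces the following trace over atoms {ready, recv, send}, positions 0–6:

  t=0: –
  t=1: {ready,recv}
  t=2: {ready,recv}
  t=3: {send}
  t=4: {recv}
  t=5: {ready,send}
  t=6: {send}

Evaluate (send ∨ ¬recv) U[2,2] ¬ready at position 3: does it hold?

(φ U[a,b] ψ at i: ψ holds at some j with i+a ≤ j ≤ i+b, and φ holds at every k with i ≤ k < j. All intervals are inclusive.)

Need some j in [5,5] with ¬ready, and (send ∨ ¬recv) at every k in [3,j-1].
  j=5: ¬ready false.
No j in the window works → until fails.

False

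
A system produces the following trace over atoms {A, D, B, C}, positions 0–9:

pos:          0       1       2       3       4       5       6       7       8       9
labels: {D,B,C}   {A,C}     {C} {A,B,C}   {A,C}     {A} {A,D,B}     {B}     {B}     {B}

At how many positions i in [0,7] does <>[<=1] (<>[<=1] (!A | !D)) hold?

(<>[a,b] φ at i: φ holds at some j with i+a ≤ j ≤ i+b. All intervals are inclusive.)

Evaluate at each i in [0,7]:
  i=0: ✓ (witness j=0)
  i=1: ✓ (witness j=1)
  i=2: ✓ (witness j=2)
  i=3: ✓ (witness j=3)
  i=4: ✓ (witness j=4)
  i=5: ✓ (witness j=5)
  i=6: ✓ (witness j=6)
  i=7: ✓ (witness j=7)
Positions where it holds: {0, 1, 2, 3, 4, 5, 6, 7} → 8.

8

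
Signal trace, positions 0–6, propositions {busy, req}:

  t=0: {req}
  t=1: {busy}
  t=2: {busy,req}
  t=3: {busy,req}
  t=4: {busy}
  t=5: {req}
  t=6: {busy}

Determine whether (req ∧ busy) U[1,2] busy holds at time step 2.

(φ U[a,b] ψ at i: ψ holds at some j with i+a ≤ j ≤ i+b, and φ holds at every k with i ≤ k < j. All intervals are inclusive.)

Yes

Need some j in [3,4] with busy, and (req ∧ busy) at every k in [2,j-1].
  j=3: busy holds; (req ∧ busy) holds at every k in [2,2] → satisfied.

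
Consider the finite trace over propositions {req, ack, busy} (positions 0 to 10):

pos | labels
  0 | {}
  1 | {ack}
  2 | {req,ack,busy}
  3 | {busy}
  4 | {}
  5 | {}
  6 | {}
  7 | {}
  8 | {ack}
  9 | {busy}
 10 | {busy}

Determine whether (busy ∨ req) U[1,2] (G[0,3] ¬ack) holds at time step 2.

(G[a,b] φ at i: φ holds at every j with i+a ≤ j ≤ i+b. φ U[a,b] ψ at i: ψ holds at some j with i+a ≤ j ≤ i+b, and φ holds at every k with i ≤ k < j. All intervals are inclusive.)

Holds

Need some j in [3,4] with G[0,3] ¬ack, and (busy ∨ req) at every k in [2,j-1].
  j=3: G[0,3] ¬ack holds; (busy ∨ req) holds at every k in [2,2] → satisfied.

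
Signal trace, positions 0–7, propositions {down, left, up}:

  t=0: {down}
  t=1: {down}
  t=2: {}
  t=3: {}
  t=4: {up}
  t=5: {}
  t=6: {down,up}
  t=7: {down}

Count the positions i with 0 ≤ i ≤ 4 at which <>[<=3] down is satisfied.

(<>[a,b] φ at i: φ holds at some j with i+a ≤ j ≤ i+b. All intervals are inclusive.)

Evaluate at each i in [0,4]:
  i=0: ✓ (witness j=0)
  i=1: ✓ (witness j=1)
  i=2: ✗ (none in [2,5])
  i=3: ✓ (witness j=6)
  i=4: ✓ (witness j=6)
Positions where it holds: {0, 1, 3, 4} → 4.

4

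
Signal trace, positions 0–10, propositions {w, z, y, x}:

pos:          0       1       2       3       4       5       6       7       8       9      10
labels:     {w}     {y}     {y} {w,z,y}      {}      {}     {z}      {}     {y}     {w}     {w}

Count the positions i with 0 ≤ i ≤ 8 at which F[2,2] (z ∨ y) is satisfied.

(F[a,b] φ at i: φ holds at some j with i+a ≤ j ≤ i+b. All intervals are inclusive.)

4

Evaluate at each i in [0,8]:
  i=0: ✓ (witness j=2)
  i=1: ✓ (witness j=3)
  i=2: ✗ (none in [4,4])
  i=3: ✗ (none in [5,5])
  i=4: ✓ (witness j=6)
  i=5: ✗ (none in [7,7])
  i=6: ✓ (witness j=8)
  i=7: ✗ (none in [9,9])
  i=8: ✗ (none in [10,10])
Positions where it holds: {0, 1, 4, 6} → 4.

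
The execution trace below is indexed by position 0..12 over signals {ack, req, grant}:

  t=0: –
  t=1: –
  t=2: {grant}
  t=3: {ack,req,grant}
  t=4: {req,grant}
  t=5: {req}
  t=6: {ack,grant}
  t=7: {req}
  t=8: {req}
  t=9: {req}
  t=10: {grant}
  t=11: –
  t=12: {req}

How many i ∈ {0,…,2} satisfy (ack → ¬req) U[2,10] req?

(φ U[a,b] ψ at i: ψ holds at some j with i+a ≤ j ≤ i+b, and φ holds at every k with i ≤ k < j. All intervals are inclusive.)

2

Evaluate at each i in [0,2]:
  i=0: ✓ (rhs at j=3; lhs holds on [0,2])
  i=1: ✓ (rhs at j=3; lhs holds on [1,2])
  i=2: ✗ (lhs fails at k=3 before rhs at j=4)
Positions where it holds: {0, 1} → 2.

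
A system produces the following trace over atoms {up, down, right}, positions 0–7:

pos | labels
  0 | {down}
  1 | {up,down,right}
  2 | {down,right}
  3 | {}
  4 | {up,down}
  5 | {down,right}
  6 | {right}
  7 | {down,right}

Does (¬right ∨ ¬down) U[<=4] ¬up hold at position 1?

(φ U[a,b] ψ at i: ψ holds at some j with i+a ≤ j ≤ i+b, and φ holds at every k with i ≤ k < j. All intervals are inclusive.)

Need some j in [1,5] with ¬up, and (¬right ∨ ¬down) at every k in [1,j-1].
  j=1: ¬up false.
  j=2: ¬up holds, but (¬right ∨ ¬down) fails at k=1 → not this j.
  j=3: ¬up holds, but (¬right ∨ ¬down) fails at k=1 → not this j.
  j=4: ¬up false.
  j=5: ¬up holds, but (¬right ∨ ¬down) fails at k=1 → not this j.
No j in the window works → until fails.

Does not hold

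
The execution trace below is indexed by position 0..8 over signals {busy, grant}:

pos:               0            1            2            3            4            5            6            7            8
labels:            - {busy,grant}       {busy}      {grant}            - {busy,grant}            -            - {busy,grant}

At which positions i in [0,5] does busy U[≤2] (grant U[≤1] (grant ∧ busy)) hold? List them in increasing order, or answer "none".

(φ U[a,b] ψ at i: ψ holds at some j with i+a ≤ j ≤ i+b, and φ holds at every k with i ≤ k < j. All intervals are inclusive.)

1, 5

Evaluate at each i in [0,5]:
  i=0: ✗ (lhs fails at k=0 before rhs at j=1)
  i=1: ✓ (rhs at j=1)
  i=2: ✗ (no rhs in [2,4])
  i=3: ✗ (lhs fails at k=3 before rhs at j=5)
  i=4: ✗ (lhs fails at k=4 before rhs at j=5)
  i=5: ✓ (rhs at j=5)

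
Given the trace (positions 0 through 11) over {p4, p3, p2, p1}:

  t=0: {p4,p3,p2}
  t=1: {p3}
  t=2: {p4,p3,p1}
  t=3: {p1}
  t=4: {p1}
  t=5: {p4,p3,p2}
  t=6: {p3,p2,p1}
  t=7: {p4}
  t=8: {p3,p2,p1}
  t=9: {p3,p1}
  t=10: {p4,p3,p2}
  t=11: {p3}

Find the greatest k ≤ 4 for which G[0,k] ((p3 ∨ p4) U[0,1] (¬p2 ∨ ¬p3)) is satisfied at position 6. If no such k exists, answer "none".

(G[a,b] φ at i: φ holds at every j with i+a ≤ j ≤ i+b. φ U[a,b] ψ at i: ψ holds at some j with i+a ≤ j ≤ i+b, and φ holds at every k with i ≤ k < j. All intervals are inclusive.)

((p3 ∨ p4) U[0,1] (¬p2 ∨ ¬p3)) must hold from j=6 onward; find where it first fails.
  j=6: holds
  j=7: holds
  j=8: holds
  j=9: holds
  j=10: holds
Holds through j=10; largest k = 4.

4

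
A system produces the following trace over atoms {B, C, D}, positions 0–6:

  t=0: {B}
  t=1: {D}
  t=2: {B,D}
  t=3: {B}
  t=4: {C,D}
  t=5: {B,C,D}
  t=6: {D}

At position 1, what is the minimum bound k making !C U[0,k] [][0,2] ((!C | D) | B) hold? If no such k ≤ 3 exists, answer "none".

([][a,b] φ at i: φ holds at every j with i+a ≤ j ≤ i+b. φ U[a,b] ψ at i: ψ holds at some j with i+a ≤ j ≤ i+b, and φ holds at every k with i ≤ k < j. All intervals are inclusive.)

0

Need earliest j ≥ 1 with [][0,2] ((!C | D) | B), and !C at every k in [1,j-1].
  j=1: rhs holds (empty prefix). k = 0.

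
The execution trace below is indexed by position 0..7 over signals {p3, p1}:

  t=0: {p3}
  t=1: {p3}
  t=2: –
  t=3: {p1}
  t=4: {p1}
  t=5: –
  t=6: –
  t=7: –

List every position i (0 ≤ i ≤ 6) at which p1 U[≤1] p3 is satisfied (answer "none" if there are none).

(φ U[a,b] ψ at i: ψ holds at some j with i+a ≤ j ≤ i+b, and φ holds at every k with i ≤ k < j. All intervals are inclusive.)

0, 1

Evaluate at each i in [0,6]:
  i=0: ✓ (rhs at j=0)
  i=1: ✓ (rhs at j=1)
  i=2: ✗ (no rhs in [2,3])
  i=3: ✗ (no rhs in [3,4])
  i=4: ✗ (no rhs in [4,5])
  i=5: ✗ (no rhs in [5,6])
  i=6: ✗ (no rhs in [6,7])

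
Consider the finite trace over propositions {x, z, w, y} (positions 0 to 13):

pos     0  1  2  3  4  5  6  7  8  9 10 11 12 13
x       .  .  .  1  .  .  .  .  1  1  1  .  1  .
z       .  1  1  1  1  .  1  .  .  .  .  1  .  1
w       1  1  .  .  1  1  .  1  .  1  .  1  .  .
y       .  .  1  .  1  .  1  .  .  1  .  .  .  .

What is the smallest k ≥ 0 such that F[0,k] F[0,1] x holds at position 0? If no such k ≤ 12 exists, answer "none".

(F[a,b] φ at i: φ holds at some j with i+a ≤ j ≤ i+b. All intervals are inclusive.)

Scan j = 0,1,… for F[0,1] x:
  j=0: fails
  j=1: fails
  j=2: holds
First hit at j=2, so smallest k = 2-0 = 2.

2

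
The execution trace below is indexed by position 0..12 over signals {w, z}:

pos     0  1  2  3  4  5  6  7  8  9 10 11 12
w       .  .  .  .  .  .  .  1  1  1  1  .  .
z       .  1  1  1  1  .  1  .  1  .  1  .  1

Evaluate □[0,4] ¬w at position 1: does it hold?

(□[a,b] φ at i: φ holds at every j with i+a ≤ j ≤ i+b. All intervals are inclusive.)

Check ¬w at every j in [1,5]:
  j=1: true
  j=2: true
  j=3: true
  j=4: true
  j=5: true
All positions satisfy it → formula holds.

Yes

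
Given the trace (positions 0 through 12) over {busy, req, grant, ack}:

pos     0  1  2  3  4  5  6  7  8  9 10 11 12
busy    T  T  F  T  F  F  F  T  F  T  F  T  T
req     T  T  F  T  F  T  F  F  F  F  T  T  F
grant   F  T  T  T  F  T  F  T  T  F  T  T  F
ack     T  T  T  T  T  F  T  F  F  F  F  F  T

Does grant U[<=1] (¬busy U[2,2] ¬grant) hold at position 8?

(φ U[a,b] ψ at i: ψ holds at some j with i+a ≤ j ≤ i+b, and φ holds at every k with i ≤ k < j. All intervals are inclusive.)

Need some j in [8,9] with (¬busy U[2,2] ¬grant), and grant at every k in [8,j-1].
  j=8: (¬busy U[2,2] ¬grant) — fails.
  j=9: (¬busy U[2,2] ¬grant) — fails.
No j in the window works → until fails.

Does not hold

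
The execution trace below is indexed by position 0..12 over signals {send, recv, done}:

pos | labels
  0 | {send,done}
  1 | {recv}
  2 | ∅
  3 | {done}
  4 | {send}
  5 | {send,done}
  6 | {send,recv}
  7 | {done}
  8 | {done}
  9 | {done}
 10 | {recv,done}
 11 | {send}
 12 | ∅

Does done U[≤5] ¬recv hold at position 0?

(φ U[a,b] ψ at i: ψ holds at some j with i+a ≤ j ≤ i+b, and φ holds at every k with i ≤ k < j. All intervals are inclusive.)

Holds

Need some j in [0,5] with ¬recv, and done at every k in [0,j-1].
  j=0: ¬recv holds; no prefix to check → satisfied.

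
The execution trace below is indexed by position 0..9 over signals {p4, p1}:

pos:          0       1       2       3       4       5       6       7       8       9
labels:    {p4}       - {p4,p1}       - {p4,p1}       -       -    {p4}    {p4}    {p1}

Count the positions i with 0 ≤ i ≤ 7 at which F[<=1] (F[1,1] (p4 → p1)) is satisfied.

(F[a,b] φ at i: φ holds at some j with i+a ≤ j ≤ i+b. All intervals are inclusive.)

7

Evaluate at each i in [0,7]:
  i=0: ✓ (witness j=0)
  i=1: ✓ (witness j=1)
  i=2: ✓ (witness j=2)
  i=3: ✓ (witness j=3)
  i=4: ✓ (witness j=4)
  i=5: ✓ (witness j=5)
  i=6: ✗ (none in [6,7])
  i=7: ✓ (witness j=8)
Positions where it holds: {0, 1, 2, 3, 4, 5, 7} → 7.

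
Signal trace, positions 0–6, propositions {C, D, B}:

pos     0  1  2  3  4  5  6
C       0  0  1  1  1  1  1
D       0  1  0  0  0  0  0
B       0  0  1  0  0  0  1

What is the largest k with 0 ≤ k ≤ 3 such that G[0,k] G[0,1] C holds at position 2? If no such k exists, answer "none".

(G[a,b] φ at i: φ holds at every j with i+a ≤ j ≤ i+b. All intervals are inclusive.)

3

G[0,1] C must hold from j=2 onward; find where it first fails.
  j=2: holds
  j=3: holds
  j=4: holds
  j=5: holds
Holds through j=5; largest k = 3.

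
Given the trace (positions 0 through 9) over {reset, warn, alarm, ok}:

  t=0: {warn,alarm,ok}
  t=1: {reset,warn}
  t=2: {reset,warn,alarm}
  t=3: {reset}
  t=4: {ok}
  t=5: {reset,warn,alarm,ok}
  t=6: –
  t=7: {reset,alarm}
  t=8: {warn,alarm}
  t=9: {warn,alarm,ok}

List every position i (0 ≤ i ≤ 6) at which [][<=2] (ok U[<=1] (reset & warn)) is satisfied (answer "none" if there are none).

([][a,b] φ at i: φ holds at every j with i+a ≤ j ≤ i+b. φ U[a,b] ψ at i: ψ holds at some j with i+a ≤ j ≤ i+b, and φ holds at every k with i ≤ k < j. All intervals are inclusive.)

0

Evaluate at each i in [0,6]:
  i=0: ✓ (all of [0,2])
  i=1: ✗ (fails at j=3)
  i=2: ✗ (fails at j=3)
  i=3: ✗ (fails at j=3)
  i=4: ✗ (fails at j=6)
  i=5: ✗ (fails at j=6)
  i=6: ✗ (fails at j=6)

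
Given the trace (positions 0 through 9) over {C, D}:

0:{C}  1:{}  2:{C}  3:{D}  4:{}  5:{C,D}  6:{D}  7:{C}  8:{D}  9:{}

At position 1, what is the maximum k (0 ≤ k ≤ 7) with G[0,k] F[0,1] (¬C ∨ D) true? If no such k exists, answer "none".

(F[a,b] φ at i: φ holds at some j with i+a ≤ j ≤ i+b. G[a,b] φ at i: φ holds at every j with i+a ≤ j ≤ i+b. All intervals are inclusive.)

7

F[0,1] (¬C ∨ D) must hold from j=1 onward; find where it first fails.
  j=1: holds
  j=2: holds
  j=3: holds
  j=4: holds
  j=5: holds
  j=6: holds
  j=7: holds
  j=8: holds
Holds through j=8; largest k = 7.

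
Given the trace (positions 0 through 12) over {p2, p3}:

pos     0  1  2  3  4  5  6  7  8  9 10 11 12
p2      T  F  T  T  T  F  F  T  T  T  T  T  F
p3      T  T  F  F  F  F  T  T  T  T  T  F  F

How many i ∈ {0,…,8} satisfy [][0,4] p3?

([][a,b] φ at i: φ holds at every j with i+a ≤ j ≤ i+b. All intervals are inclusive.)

1

Evaluate at each i in [0,8]:
  i=0: ✗ (fails at j=2)
  i=1: ✗ (fails at j=2)
  i=2: ✗ (fails at j=2)
  i=3: ✗ (fails at j=3)
  i=4: ✗ (fails at j=4)
  i=5: ✗ (fails at j=5)
  i=6: ✓ (all of [6,10])
  i=7: ✗ (fails at j=11)
  i=8: ✗ (fails at j=11)
Positions where it holds: {6} → 1.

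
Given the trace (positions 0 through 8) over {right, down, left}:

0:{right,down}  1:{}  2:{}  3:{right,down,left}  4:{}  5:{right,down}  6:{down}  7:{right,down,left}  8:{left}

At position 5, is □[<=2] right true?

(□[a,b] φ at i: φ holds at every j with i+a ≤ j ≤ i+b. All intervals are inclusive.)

Check right at every j in [5,7]:
  j=5: true
  j=6: false
  j=7: true
Fails at j=6 → formula fails.

No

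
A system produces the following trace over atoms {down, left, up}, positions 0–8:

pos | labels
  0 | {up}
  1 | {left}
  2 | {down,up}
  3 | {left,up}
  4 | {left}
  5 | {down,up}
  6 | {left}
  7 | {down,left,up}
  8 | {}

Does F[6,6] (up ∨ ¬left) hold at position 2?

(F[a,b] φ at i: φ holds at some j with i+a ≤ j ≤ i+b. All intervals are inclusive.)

Yes

Check (up ∨ ¬left) at each j in [8,8]:
  j=8: true
Found at j=8 → formula holds.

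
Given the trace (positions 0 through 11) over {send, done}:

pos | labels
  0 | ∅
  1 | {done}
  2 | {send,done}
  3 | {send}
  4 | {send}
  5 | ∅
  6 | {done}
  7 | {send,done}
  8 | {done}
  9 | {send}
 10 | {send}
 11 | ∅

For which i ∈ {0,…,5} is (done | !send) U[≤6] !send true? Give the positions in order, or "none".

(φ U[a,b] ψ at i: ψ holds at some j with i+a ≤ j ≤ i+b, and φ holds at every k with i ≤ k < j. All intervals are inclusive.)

Evaluate at each i in [0,5]:
  i=0: ✓ (rhs at j=0)
  i=1: ✓ (rhs at j=1)
  i=2: ✗ (lhs fails at k=3 before rhs at j=5)
  i=3: ✗ (lhs fails at k=3 before rhs at j=5)
  i=4: ✗ (lhs fails at k=4 before rhs at j=5)
  i=5: ✓ (rhs at j=5)

0, 1, 5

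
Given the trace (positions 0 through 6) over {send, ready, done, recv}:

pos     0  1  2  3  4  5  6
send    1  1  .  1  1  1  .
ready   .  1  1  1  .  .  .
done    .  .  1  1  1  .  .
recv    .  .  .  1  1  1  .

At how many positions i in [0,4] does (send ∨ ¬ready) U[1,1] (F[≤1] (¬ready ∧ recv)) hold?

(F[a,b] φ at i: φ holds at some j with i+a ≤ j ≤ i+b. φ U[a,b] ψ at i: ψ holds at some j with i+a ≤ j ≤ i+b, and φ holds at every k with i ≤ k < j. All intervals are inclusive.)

2

Evaluate at each i in [0,4]:
  i=0: ✗ (no rhs in [1,1])
  i=1: ✗ (no rhs in [2,2])
  i=2: ✗ (lhs fails at k=2 before rhs at j=3)
  i=3: ✓ (rhs at j=4; lhs holds on [3,3])
  i=4: ✓ (rhs at j=5; lhs holds on [4,4])
Positions where it holds: {3, 4} → 2.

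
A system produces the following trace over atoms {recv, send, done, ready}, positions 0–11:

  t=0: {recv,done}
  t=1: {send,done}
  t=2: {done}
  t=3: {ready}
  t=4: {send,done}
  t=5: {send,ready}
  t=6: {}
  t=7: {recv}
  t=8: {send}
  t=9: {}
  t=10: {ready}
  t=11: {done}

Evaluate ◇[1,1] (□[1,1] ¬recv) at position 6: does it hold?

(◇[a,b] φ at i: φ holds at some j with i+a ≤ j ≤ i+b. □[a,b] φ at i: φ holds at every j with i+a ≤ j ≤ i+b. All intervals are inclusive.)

Yes

Check □[1,1] ¬recv at each j in [7,7]:
  j=7: holds on [8,8]
Found at j=7 → formula holds.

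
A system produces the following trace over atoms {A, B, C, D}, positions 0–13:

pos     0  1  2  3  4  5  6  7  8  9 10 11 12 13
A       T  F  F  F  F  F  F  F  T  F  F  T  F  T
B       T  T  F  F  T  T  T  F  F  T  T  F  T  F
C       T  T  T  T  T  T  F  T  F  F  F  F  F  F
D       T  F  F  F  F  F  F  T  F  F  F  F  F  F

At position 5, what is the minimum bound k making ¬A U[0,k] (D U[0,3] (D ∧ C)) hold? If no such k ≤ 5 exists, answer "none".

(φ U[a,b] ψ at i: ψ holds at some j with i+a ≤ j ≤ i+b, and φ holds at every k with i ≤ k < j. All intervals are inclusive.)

2

Need earliest j ≥ 5 with (D U[0,3] (D ∧ C)), and ¬A at every k in [5,j-1].
  j=5: rhs fails.
  j=6: rhs fails.
  j=7: rhs holds; lhs holds on [5,6]. k = 2.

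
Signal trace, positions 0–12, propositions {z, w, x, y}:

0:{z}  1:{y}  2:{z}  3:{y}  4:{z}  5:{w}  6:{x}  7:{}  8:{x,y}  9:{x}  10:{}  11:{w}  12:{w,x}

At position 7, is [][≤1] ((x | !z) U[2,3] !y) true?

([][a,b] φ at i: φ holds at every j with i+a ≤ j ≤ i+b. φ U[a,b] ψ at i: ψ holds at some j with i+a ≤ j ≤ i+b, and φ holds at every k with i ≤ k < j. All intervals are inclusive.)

Check ((x | !z) U[2,3] !y) at every j in [7,8]:
  j=7: holds
  j=8: holds
All positions satisfy it → formula holds.

Yes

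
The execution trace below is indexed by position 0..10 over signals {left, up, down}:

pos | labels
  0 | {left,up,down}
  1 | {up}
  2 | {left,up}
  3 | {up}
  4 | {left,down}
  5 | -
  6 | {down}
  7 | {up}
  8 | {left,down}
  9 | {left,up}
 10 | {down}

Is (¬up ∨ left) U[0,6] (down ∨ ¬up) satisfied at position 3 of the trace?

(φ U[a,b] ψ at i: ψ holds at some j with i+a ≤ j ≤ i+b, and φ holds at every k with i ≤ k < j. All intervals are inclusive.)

False

Need some j in [3,9] with (down ∨ ¬up), and (¬up ∨ left) at every k in [3,j-1].
  j=3: (down ∨ ¬up) false.
  j=4: (down ∨ ¬up) holds, but (¬up ∨ left) fails at k=3 → not this j.
  j=5: (down ∨ ¬up) holds, but (¬up ∨ left) fails at k=3 → not this j.
  j=6: (down ∨ ¬up) holds, but (¬up ∨ left) fails at k=3 → not this j.
  j=7: (down ∨ ¬up) false.
  j=8: (down ∨ ¬up) holds, but (¬up ∨ left) fails at k=3 → not this j.
  j=9: (down ∨ ¬up) false.
No j in the window works → until fails.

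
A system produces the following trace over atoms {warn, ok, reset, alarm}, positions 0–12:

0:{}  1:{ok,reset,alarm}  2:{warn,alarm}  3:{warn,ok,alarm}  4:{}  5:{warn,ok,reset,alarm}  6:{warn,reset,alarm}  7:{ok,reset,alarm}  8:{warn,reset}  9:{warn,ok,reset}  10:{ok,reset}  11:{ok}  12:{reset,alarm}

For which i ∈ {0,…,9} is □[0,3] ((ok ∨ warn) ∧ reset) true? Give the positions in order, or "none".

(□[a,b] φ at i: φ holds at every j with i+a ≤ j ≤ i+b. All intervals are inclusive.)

5, 6, 7

Evaluate at each i in [0,9]:
  i=0: ✗ (fails at j=0)
  i=1: ✗ (fails at j=2)
  i=2: ✗ (fails at j=2)
  i=3: ✗ (fails at j=3)
  i=4: ✗ (fails at j=4)
  i=5: ✓ (all of [5,8])
  i=6: ✓ (all of [6,9])
  i=7: ✓ (all of [7,10])
  i=8: ✗ (fails at j=11)
  i=9: ✗ (fails at j=11)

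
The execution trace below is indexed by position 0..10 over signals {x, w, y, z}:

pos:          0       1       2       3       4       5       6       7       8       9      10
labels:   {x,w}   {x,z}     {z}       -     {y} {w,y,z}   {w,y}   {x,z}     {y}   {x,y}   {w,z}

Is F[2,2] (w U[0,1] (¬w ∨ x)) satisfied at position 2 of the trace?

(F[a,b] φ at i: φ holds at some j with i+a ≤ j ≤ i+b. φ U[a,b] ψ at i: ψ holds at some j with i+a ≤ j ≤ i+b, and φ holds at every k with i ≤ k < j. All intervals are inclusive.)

Holds

Check (w U[0,1] (¬w ∨ x)) at each j in [4,4]:
  j=4: holds
Found at j=4 → formula holds.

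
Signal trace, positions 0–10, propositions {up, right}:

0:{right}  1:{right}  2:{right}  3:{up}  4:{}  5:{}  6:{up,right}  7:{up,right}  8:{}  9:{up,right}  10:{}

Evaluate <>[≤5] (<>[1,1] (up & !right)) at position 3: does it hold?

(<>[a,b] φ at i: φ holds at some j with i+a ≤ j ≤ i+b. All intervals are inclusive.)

Does not hold

Check <>[1,1] (up & !right) at each j in [3,8]:
  j=3: fails (none in [4,4])
  j=4: fails (none in [5,5])
  j=5: fails (none in [6,6])
  j=6: fails (none in [7,7])
  j=7: fails (none in [8,8])
  j=8: fails (none in [9,9])
No position in the window satisfies it → formula fails.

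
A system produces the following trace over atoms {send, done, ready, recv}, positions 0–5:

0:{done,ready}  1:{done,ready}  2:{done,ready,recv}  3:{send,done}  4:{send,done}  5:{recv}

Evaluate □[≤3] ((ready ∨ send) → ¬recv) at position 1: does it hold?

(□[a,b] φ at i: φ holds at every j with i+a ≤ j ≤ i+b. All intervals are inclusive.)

Check ((ready ∨ send) → ¬recv) at every j in [1,4]:
  j=1: antecedent true; consequent true → ✓
  j=2: antecedent true; consequent false → ✗
  j=3: antecedent true; consequent true → ✓
  j=4: antecedent true; consequent true → ✓
Fails at j=2 → formula fails.

False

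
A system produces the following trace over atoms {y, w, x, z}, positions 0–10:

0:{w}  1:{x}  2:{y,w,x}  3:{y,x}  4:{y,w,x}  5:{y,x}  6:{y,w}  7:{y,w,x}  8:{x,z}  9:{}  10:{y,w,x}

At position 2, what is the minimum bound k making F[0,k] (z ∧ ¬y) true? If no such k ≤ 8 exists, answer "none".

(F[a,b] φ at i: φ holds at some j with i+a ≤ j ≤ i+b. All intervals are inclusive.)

6

Scan j = 2,3,… for (z ∧ ¬y):
  j=2: fails
  j=3: fails
  j=4: fails
  j=5: fails
  j=6: fails
  j=7: fails
  j=8: holds
First hit at j=8, so smallest k = 8-2 = 6.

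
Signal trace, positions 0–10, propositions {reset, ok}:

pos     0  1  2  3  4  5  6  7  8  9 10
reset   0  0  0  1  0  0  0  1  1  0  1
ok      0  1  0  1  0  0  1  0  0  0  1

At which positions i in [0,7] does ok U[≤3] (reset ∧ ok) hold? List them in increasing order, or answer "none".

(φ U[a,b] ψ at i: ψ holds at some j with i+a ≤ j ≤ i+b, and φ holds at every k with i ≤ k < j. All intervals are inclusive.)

3

Evaluate at each i in [0,7]:
  i=0: ✗ (lhs fails at k=0 before rhs at j=3)
  i=1: ✗ (lhs fails at k=2 before rhs at j=3)
  i=2: ✗ (lhs fails at k=2 before rhs at j=3)
  i=3: ✓ (rhs at j=3)
  i=4: ✗ (no rhs in [4,7])
  i=5: ✗ (no rhs in [5,8])
  i=6: ✗ (no rhs in [6,9])
  i=7: ✗ (lhs fails at k=7 before rhs at j=10)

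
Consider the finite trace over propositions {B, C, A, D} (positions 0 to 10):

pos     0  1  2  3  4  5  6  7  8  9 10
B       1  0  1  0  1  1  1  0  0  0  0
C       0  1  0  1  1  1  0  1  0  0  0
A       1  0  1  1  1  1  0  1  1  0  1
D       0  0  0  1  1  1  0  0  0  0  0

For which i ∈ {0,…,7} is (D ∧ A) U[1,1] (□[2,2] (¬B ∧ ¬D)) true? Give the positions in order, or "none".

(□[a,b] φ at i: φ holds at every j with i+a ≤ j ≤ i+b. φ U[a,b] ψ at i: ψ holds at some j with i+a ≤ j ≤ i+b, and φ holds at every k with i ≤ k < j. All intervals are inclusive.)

Evaluate at each i in [0,7]:
  i=0: ✗ (no rhs in [1,1])
  i=1: ✗ (no rhs in [2,2])
  i=2: ✗ (no rhs in [3,3])
  i=3: ✗ (no rhs in [4,4])
  i=4: ✓ (rhs at j=5; lhs holds on [4,4])
  i=5: ✓ (rhs at j=6; lhs holds on [5,5])
  i=6: ✗ (lhs fails at k=6 before rhs at j=7)
  i=7: ✗ (lhs fails at k=7 before rhs at j=8)

4, 5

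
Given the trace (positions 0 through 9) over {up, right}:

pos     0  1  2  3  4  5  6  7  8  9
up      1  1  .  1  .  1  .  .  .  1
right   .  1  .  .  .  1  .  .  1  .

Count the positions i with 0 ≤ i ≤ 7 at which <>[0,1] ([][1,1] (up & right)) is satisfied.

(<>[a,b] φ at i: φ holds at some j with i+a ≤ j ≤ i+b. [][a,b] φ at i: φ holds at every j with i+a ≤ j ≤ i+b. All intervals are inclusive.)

3

Evaluate at each i in [0,7]:
  i=0: ✓ (witness j=0)
  i=1: ✗ (none in [1,2])
  i=2: ✗ (none in [2,3])
  i=3: ✓ (witness j=4)
  i=4: ✓ (witness j=4)
  i=5: ✗ (none in [5,6])
  i=6: ✗ (none in [6,7])
  i=7: ✗ (none in [7,8])
Positions where it holds: {0, 3, 4} → 3.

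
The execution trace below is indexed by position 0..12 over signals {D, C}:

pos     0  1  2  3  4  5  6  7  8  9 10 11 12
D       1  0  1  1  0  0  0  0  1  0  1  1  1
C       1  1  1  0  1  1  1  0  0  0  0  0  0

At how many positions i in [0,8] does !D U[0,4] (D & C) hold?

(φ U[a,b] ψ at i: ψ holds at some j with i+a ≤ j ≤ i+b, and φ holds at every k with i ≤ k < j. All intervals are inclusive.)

3

Evaluate at each i in [0,8]:
  i=0: ✓ (rhs at j=0)
  i=1: ✓ (rhs at j=2; lhs holds on [1,1])
  i=2: ✓ (rhs at j=2)
  i=3: ✗ (no rhs in [3,7])
  i=4: ✗ (no rhs in [4,8])
  i=5: ✗ (no rhs in [5,9])
  i=6: ✗ (no rhs in [6,10])
  i=7: ✗ (no rhs in [7,11])
  i=8: ✗ (no rhs in [8,12])
Positions where it holds: {0, 1, 2} → 3.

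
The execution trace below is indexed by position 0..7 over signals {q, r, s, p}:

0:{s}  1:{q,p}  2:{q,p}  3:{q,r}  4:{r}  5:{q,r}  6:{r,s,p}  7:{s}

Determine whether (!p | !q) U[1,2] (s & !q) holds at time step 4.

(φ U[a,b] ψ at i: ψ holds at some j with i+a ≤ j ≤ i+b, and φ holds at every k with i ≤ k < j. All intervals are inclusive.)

Holds

Need some j in [5,6] with (s & !q), and (!p | !q) at every k in [4,j-1].
  j=5: (s & !q) false.
  j=6: (s & !q) holds; (!p | !q) holds at every k in [4,5] → satisfied.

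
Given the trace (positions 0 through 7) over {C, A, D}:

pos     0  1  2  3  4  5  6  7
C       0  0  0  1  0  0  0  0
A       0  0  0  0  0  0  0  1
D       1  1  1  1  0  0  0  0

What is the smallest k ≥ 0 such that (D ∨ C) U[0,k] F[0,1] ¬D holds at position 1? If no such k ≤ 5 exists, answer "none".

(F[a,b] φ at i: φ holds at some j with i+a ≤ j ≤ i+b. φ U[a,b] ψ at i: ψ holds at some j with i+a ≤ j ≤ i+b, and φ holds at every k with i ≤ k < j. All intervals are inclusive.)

Need earliest j ≥ 1 with F[0,1] ¬D, and (D ∨ C) at every k in [1,j-1].
  j=1: rhs fails.
  j=2: rhs fails.
  j=3: rhs holds; lhs holds on [1,2]. k = 2.

2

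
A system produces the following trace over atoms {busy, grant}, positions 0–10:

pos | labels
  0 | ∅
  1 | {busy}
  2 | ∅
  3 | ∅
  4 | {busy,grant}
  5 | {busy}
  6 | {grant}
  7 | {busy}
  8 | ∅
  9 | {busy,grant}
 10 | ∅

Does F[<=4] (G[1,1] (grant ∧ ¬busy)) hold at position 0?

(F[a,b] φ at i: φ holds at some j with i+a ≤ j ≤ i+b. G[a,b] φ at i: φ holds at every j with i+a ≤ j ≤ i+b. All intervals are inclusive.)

No

Check G[1,1] (grant ∧ ¬busy) at each j in [0,4]:
  j=0: fails at 1
  j=1: fails at 2
  j=2: fails at 3
  j=3: fails at 4
  j=4: fails at 5
No position in the window satisfies it → formula fails.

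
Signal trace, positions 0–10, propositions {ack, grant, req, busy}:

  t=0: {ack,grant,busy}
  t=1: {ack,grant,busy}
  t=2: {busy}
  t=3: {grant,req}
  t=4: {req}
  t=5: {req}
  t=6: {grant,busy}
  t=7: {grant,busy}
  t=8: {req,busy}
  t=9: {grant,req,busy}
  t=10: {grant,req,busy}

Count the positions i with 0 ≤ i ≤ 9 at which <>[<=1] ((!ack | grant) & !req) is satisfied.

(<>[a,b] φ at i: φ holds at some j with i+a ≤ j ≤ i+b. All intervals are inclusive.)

Evaluate at each i in [0,9]:
  i=0: ✓ (witness j=0)
  i=1: ✓ (witness j=1)
  i=2: ✓ (witness j=2)
  i=3: ✗ (none in [3,4])
  i=4: ✗ (none in [4,5])
  i=5: ✓ (witness j=6)
  i=6: ✓ (witness j=6)
  i=7: ✓ (witness j=7)
  i=8: ✗ (none in [8,9])
  i=9: ✗ (none in [9,10])
Positions where it holds: {0, 1, 2, 5, 6, 7} → 6.

6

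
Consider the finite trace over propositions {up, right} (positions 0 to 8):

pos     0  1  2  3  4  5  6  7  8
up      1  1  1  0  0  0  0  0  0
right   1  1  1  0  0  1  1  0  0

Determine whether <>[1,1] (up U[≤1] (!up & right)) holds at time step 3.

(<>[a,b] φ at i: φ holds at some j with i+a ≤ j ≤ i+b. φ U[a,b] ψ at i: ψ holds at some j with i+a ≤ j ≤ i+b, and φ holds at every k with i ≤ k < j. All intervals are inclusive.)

No

Check (up U[≤1] (!up & right)) at each j in [4,4]:
  j=4: fails
No position in the window satisfies it → formula fails.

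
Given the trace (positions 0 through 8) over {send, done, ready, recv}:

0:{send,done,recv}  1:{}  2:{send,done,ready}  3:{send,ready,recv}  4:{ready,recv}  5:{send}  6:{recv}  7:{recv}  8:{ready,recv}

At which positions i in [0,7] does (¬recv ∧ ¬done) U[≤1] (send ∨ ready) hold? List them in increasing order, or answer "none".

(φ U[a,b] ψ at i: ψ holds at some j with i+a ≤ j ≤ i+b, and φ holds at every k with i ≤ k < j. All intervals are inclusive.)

0, 1, 2, 3, 4, 5

Evaluate at each i in [0,7]:
  i=0: ✓ (rhs at j=0)
  i=1: ✓ (rhs at j=2; lhs holds on [1,1])
  i=2: ✓ (rhs at j=2)
  i=3: ✓ (rhs at j=3)
  i=4: ✓ (rhs at j=4)
  i=5: ✓ (rhs at j=5)
  i=6: ✗ (no rhs in [6,7])
  i=7: ✗ (lhs fails at k=7 before rhs at j=8)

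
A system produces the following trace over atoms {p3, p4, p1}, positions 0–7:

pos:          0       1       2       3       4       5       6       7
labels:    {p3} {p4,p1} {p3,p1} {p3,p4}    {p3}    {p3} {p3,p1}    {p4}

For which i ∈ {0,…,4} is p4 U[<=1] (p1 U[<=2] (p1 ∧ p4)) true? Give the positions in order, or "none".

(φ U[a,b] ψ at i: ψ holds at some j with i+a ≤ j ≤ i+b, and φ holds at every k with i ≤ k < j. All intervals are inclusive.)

Evaluate at each i in [0,4]:
  i=0: ✗ (lhs fails at k=0 before rhs at j=1)
  i=1: ✓ (rhs at j=1)
  i=2: ✗ (no rhs in [2,3])
  i=3: ✗ (no rhs in [3,4])
  i=4: ✗ (no rhs in [4,5])

1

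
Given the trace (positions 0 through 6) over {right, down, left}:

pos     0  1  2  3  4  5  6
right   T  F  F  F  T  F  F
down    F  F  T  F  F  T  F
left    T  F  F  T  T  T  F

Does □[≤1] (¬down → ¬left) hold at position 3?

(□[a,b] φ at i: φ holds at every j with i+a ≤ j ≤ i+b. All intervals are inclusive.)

Check (¬down → ¬left) at every j in [3,4]:
  j=3: antecedent true; consequent false → ✗
  j=4: antecedent true; consequent false → ✗
Fails at j=3 → formula fails.

No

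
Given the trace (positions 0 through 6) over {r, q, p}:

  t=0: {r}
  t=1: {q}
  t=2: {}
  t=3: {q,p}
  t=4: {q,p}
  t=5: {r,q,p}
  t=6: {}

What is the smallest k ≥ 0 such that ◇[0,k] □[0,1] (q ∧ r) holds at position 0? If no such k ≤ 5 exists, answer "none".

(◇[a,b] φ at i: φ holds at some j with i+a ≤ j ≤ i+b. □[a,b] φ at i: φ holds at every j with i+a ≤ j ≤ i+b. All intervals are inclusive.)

none

Scan j = 0,1,… for □[0,1] (q ∧ r):
  j=0: fails
  j=1: fails
  j=2: fails
  j=3: fails
  j=4: fails
  j=5: fails
No j in [0,5] satisfies it → none.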